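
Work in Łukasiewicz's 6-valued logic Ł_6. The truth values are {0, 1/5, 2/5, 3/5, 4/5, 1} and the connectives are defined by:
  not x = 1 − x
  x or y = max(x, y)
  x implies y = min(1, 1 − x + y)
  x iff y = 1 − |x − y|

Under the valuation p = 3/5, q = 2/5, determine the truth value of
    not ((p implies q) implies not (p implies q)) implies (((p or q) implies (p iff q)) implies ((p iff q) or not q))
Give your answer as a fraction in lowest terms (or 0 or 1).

1

p implies q = 3/5 implies 2/5 = 4/5
p implies q = 3/5 implies 2/5 = 4/5
not (p implies q) = not 4/5 = 1/5
(p implies q) implies not (p implies q) = 4/5 implies 1/5 = 2/5
not ((p implies q) implies not (p implies q)) = not 2/5 = 3/5
p or q = 3/5 or 2/5 = 3/5
p iff q = 3/5 iff 2/5 = 4/5
(p or q) implies (p iff q) = 3/5 implies 4/5 = 1
p iff q = 3/5 iff 2/5 = 4/5
not q = not 2/5 = 3/5
(p iff q) or not q = 4/5 or 3/5 = 4/5
((p or q) implies (p iff q)) implies ((p iff q) or not q) = 1 implies 4/5 = 4/5
not ((p implies q) implies not (p implies q)) implies (((p or q) implies (p iff q)) implies ((p iff q) or not q)) = 3/5 implies 4/5 = 1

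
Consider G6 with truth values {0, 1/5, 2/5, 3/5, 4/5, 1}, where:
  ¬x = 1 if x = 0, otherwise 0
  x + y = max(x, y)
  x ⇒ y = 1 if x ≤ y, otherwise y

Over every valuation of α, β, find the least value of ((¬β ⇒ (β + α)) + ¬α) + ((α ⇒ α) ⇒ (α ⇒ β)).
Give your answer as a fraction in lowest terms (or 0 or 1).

Take α = 1/5, β = 0:
¬β = ¬0 = 1
β + α = 0 + 1/5 = 1/5
¬β ⇒ (β + α) = 1 ⇒ 1/5 = 1/5
¬α = ¬1/5 = 0
(¬β ⇒ (β + α)) + ¬α = 1/5 + 0 = 1/5
α ⇒ α = 1/5 ⇒ 1/5 = 1
α ⇒ β = 1/5 ⇒ 0 = 0
(α ⇒ α) ⇒ (α ⇒ β) = 1 ⇒ 0 = 0
((¬β ⇒ (β + α)) + ¬α) + ((α ⇒ α) ⇒ (α ⇒ β)) = 1/5 + 0 = 1/5
No assignment yields a value below 1/5, so this is the minimum.

1/5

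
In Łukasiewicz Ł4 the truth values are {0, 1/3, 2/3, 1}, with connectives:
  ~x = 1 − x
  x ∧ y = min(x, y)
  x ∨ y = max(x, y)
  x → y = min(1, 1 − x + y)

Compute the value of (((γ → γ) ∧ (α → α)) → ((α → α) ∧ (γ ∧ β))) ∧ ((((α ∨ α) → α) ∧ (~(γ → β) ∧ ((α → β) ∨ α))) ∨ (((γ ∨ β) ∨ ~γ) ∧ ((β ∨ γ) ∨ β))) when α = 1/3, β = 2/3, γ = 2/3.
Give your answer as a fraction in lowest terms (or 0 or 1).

2/3

γ → γ = 2/3 → 2/3 = 1
α → α = 1/3 → 1/3 = 1
(γ → γ) ∧ (α → α) = 1 ∧ 1 = 1
α → α = 1/3 → 1/3 = 1
γ ∧ β = 2/3 ∧ 2/3 = 2/3
(α → α) ∧ (γ ∧ β) = 1 ∧ 2/3 = 2/3
((γ → γ) ∧ (α → α)) → ((α → α) ∧ (γ ∧ β)) = 1 → 2/3 = 2/3
α ∨ α = 1/3 ∨ 1/3 = 1/3
(α ∨ α) → α = 1/3 → 1/3 = 1
γ → β = 2/3 → 2/3 = 1
~(γ → β) = ~1 = 0
α → β = 1/3 → 2/3 = 1
(α → β) ∨ α = 1 ∨ 1/3 = 1
~(γ → β) ∧ ((α → β) ∨ α) = 0 ∧ 1 = 0
((α ∨ α) → α) ∧ (~(γ → β) ∧ ((α → β) ∨ α)) = 1 ∧ 0 = 0
γ ∨ β = 2/3 ∨ 2/3 = 2/3
~γ = ~2/3 = 1/3
(γ ∨ β) ∨ ~γ = 2/3 ∨ 1/3 = 2/3
β ∨ γ = 2/3 ∨ 2/3 = 2/3
(β ∨ γ) ∨ β = 2/3 ∨ 2/3 = 2/3
((γ ∨ β) ∨ ~γ) ∧ ((β ∨ γ) ∨ β) = 2/3 ∧ 2/3 = 2/3
(((α ∨ α) → α) ∧ (~(γ → β) ∧ ((α → β) ∨ α))) ∨ (((γ ∨ β) ∨ ~γ) ∧ ((β ∨ γ) ∨ β)) = 0 ∨ 2/3 = 2/3
(((γ → γ) ∧ (α → α)) → ((α → α) ∧ (γ ∧ β))) ∧ ((((α ∨ α) → α) ∧ (~(γ → β) ∧ ((α → β) ∨ α))) ∨ (((γ ∨ β) ∨ ~γ) ∧ ((β ∨ γ) ∨ β))) = 2/3 ∧ 2/3 = 2/3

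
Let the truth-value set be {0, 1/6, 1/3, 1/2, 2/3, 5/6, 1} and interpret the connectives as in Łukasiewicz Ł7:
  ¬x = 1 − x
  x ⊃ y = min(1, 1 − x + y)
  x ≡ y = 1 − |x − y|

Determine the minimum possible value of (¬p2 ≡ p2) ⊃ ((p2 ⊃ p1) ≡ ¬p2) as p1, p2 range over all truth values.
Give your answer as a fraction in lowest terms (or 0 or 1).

1/2

Take p1 = 1/2, p2 = 1/2:
¬p2 = ¬1/2 = 1/2
¬p2 ≡ p2 = 1/2 ≡ 1/2 = 1
p2 ⊃ p1 = 1/2 ⊃ 1/2 = 1
¬p2 = ¬1/2 = 1/2
(p2 ⊃ p1) ≡ ¬p2 = 1 ≡ 1/2 = 1/2
(¬p2 ≡ p2) ⊃ ((p2 ⊃ p1) ≡ ¬p2) = 1 ⊃ 1/2 = 1/2
No assignment yields a value below 1/2, so this is the minimum.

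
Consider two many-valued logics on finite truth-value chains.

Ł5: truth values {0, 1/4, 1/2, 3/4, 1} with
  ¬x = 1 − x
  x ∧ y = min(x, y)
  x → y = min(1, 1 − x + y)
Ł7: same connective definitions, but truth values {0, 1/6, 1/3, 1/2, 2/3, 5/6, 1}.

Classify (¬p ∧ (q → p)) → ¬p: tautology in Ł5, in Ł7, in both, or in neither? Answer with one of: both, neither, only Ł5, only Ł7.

both

In Ł5: every assignment gives 1 — tautology.
In Ł7: every assignment gives 1 — tautology.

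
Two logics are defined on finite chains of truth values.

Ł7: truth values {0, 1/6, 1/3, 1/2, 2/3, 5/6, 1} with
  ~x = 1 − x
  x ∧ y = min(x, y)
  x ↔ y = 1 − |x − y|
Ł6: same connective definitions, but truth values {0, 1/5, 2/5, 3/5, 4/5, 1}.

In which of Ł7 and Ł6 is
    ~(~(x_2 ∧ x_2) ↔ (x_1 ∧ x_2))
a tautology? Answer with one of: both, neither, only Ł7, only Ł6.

neither

In Ł7: at x_1 = 0, x_2 = 1/6 the value is 5/6 — not a tautology.
In Ł6: at x_1 = 0, x_2 = 1/5 the value is 4/5 — not a tautology.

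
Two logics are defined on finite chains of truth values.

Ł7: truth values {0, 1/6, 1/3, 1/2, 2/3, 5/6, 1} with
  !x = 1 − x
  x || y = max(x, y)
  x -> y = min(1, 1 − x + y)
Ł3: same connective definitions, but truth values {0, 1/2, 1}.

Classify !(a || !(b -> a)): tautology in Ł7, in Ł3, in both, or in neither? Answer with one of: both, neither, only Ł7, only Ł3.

In Ł7: at a = 0, b = 1/6 the value is 5/6 — not a tautology.
In Ł3: at a = 0, b = 1/2 the value is 1/2 — not a tautology.

neither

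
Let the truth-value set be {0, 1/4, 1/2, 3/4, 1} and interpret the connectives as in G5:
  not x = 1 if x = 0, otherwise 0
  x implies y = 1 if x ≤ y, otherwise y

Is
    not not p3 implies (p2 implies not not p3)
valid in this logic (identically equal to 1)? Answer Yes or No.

At p2 = 1/2, p3 = 1, for instance:
not p3 = not 1 = 0
not not p3 = not 0 = 1
p2 implies not not p3 = 1/2 implies 1 = 1
not not p3 implies (p2 implies not not p3) = 1 implies 1 = 1
and checking the remaining 24 assignments likewise gives ≥ 1 in every case.

Yes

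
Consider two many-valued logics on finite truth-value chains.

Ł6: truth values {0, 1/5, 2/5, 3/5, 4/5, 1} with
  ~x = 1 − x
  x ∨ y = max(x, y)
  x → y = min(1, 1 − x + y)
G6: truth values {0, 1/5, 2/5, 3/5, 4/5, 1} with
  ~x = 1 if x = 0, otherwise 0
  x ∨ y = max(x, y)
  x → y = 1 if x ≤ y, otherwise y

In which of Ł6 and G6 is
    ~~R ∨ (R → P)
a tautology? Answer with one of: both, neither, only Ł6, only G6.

only G6

In Ł6: at P = 0, R = 1/5 the value is 4/5 — not a tautology.
In G6: every assignment gives 1 — tautology.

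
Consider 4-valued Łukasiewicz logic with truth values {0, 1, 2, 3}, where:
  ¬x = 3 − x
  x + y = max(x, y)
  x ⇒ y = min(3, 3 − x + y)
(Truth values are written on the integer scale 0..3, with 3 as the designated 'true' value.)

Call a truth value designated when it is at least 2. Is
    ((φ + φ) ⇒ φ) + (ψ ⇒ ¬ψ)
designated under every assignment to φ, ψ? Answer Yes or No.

φ = 0, ψ = 0 ↦ 3
φ = 0, ψ = 1 ↦ 3
φ = 0, ψ = 2 ↦ 3
φ = 0, ψ = 3 ↦ 3
φ = 1, ψ = 0 ↦ 3
φ = 1, ψ = 1 ↦ 3
φ = 1, ψ = 2 ↦ 3
φ = 1, ψ = 3 ↦ 3
φ = 2, ψ = 0 ↦ 3
φ = 2, ψ = 1 ↦ 3
φ = 2, ψ = 2 ↦ 3
φ = 2, ψ = 3 ↦ 3
φ = 3, ψ = 0 ↦ 3
φ = 3, ψ = 1 ↦ 3
φ = 3, ψ = 2 ↦ 3
φ = 3, ψ = 3 ↦ 3
Every assignment gives a value ≥ 2.

Yes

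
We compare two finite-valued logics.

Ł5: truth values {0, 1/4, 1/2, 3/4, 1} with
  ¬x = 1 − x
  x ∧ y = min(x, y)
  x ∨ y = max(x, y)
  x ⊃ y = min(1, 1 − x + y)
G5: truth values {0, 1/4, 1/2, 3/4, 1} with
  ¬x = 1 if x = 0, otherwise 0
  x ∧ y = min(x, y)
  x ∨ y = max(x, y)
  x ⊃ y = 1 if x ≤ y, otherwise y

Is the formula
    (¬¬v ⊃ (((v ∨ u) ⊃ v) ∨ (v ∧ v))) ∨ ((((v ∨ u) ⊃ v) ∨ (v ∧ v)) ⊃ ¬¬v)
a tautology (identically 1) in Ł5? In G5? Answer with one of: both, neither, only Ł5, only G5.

In Ł5: every assignment gives 1 — tautology.
In G5: every assignment gives 1 — tautology.

both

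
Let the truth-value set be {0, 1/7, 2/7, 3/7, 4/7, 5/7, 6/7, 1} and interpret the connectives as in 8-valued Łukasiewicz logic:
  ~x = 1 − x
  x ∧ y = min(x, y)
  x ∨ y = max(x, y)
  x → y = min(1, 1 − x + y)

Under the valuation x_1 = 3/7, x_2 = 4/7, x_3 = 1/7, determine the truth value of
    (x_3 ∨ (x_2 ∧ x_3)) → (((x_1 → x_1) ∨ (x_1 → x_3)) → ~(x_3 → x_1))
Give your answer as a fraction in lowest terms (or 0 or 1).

x_2 ∧ x_3 = 4/7 ∧ 1/7 = 1/7
x_3 ∨ (x_2 ∧ x_3) = 1/7 ∨ 1/7 = 1/7
x_1 → x_1 = 3/7 → 3/7 = 1
x_1 → x_3 = 3/7 → 1/7 = 5/7
(x_1 → x_1) ∨ (x_1 → x_3) = 1 ∨ 5/7 = 1
x_3 → x_1 = 1/7 → 3/7 = 1
~(x_3 → x_1) = ~1 = 0
((x_1 → x_1) ∨ (x_1 → x_3)) → ~(x_3 → x_1) = 1 → 0 = 0
(x_3 ∨ (x_2 ∧ x_3)) → (((x_1 → x_1) ∨ (x_1 → x_3)) → ~(x_3 → x_1)) = 1/7 → 0 = 6/7

6/7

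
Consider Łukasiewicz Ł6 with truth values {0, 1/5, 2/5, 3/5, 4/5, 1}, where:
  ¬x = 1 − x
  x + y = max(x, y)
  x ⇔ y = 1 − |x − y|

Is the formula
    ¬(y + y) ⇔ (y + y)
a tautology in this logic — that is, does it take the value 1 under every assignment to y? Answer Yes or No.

Counterexample: take y = 0.
y + y = 0 + 0 = 0
¬(y + y) = ¬0 = 1
y + y = 0 + 0 = 0
¬(y + y) ⇔ (y + y) = 1 ⇔ 0 = 0
This gives 0 ≠ 1.

No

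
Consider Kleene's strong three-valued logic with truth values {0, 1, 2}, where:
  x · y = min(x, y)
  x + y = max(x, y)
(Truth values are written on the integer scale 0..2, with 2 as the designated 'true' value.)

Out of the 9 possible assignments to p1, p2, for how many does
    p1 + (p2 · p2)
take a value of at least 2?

5

p1 = 0, p2 = 0 ↦ 0  <
p1 = 0, p2 = 1 ↦ 1  <
p1 = 0, p2 = 2 ↦ 2  ≥
p1 = 1, p2 = 0 ↦ 1  <
p1 = 1, p2 = 1 ↦ 1  <
p1 = 1, p2 = 2 ↦ 2  ≥
p1 = 2, p2 = 0 ↦ 2  ≥
p1 = 2, p2 = 1 ↦ 2  ≥
p1 = 2, p2 = 2 ↦ 2  ≥
So 5 of the 9 assignments meet the threshold.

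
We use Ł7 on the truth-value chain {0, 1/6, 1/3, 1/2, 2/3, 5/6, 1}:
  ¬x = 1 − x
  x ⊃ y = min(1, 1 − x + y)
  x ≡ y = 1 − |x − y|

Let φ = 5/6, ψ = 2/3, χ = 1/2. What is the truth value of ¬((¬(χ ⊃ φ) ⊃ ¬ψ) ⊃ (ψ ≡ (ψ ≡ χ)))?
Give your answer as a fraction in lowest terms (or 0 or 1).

1/6

χ ⊃ φ = 1/2 ⊃ 5/6 = 1
¬(χ ⊃ φ) = ¬1 = 0
¬ψ = ¬2/3 = 1/3
¬(χ ⊃ φ) ⊃ ¬ψ = 0 ⊃ 1/3 = 1
ψ ≡ χ = 2/3 ≡ 1/2 = 5/6
ψ ≡ (ψ ≡ χ) = 2/3 ≡ 5/6 = 5/6
(¬(χ ⊃ φ) ⊃ ¬ψ) ⊃ (ψ ≡ (ψ ≡ χ)) = 1 ⊃ 5/6 = 5/6
¬((¬(χ ⊃ φ) ⊃ ¬ψ) ⊃ (ψ ≡ (ψ ≡ χ))) = ¬5/6 = 1/6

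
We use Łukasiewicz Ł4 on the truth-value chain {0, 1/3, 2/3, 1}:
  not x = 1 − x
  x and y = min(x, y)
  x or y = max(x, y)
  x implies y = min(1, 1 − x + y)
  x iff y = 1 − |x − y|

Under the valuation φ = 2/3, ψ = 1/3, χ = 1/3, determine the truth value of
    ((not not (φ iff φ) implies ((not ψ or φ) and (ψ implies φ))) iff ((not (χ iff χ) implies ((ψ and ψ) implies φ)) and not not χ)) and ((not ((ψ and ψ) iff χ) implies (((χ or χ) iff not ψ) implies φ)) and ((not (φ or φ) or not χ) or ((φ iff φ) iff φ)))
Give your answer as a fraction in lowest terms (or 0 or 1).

2/3

φ iff φ = 2/3 iff 2/3 = 1
not (φ iff φ) = not 1 = 0
not not (φ iff φ) = not 0 = 1
not ψ = not 1/3 = 2/3
not ψ or φ = 2/3 or 2/3 = 2/3
ψ implies φ = 1/3 implies 2/3 = 1
(not ψ or φ) and (ψ implies φ) = 2/3 and 1 = 2/3
not not (φ iff φ) implies ((not ψ or φ) and (ψ implies φ)) = 1 implies 2/3 = 2/3
χ iff χ = 1/3 iff 1/3 = 1
not (χ iff χ) = not 1 = 0
ψ and ψ = 1/3 and 1/3 = 1/3
(ψ and ψ) implies φ = 1/3 implies 2/3 = 1
not (χ iff χ) implies ((ψ and ψ) implies φ) = 0 implies 1 = 1
not χ = not 1/3 = 2/3
not not χ = not 2/3 = 1/3
(not (χ iff χ) implies ((ψ and ψ) implies φ)) and not not χ = 1 and 1/3 = 1/3
(not not (φ iff φ) implies ((not ψ or φ) and (ψ implies φ))) iff ((not (χ iff χ) implies ((ψ and ψ) implies φ)) and not not χ) = 2/3 iff 1/3 = 2/3
ψ and ψ = 1/3 and 1/3 = 1/3
(ψ and ψ) iff χ = 1/3 iff 1/3 = 1
not ((ψ and ψ) iff χ) = not 1 = 0
χ or χ = 1/3 or 1/3 = 1/3
not ψ = not 1/3 = 2/3
(χ or χ) iff not ψ = 1/3 iff 2/3 = 2/3
((χ or χ) iff not ψ) implies φ = 2/3 implies 2/3 = 1
not ((ψ and ψ) iff χ) implies (((χ or χ) iff not ψ) implies φ) = 0 implies 1 = 1
φ or φ = 2/3 or 2/3 = 2/3
not (φ or φ) = not 2/3 = 1/3
not χ = not 1/3 = 2/3
not (φ or φ) or not χ = 1/3 or 2/3 = 2/3
φ iff φ = 2/3 iff 2/3 = 1
(φ iff φ) iff φ = 1 iff 2/3 = 2/3
(not (φ or φ) or not χ) or ((φ iff φ) iff φ) = 2/3 or 2/3 = 2/3
(not ((ψ and ψ) iff χ) implies (((χ or χ) iff not ψ) implies φ)) and ((not (φ or φ) or not χ) or ((φ iff φ) iff φ)) = 1 and 2/3 = 2/3
((not not (φ iff φ) implies ((not ψ or φ) and (ψ implies φ))) iff ((not (χ iff χ) implies ((ψ and ψ) implies φ)) and not not χ)) and ((not ((ψ and ψ) iff χ) implies (((χ or χ) iff not ψ) implies φ)) and ((not (φ or φ) or not χ) or ((φ iff φ) iff φ))) = 2/3 and 2/3 = 2/3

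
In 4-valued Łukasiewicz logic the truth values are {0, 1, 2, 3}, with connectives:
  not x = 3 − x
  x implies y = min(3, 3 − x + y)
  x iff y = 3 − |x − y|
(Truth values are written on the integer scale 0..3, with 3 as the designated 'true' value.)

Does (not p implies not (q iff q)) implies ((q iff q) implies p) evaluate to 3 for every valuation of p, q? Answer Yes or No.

Yes

p = 0, q = 0 ↦ 3
p = 0, q = 1 ↦ 3
p = 0, q = 2 ↦ 3
p = 0, q = 3 ↦ 3
p = 1, q = 0 ↦ 3
p = 1, q = 1 ↦ 3
p = 1, q = 2 ↦ 3
p = 1, q = 3 ↦ 3
p = 2, q = 0 ↦ 3
p = 2, q = 1 ↦ 3
p = 2, q = 2 ↦ 3
p = 2, q = 3 ↦ 3
p = 3, q = 0 ↦ 3
p = 3, q = 1 ↦ 3
p = 3, q = 2 ↦ 3
p = 3, q = 3 ↦ 3
Every assignment gives a value ≥ 3.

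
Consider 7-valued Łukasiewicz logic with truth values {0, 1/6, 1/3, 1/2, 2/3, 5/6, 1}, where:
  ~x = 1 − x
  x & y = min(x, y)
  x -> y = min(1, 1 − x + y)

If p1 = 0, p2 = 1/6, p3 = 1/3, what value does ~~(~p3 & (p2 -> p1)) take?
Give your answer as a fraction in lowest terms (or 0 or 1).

~p3 = ~1/3 = 2/3
p2 -> p1 = 1/6 -> 0 = 5/6
~p3 & (p2 -> p1) = 2/3 & 5/6 = 2/3
~(~p3 & (p2 -> p1)) = ~2/3 = 1/3
~~(~p3 & (p2 -> p1)) = ~1/3 = 2/3

2/3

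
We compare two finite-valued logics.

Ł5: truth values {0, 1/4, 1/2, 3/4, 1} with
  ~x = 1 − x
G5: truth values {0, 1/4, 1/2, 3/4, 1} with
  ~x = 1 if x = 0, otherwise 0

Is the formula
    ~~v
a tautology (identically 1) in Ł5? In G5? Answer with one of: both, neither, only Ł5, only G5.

neither

In Ł5: at v = 0 the value is 0 — not a tautology.
In G5: at v = 0 the value is 0 — not a tautology.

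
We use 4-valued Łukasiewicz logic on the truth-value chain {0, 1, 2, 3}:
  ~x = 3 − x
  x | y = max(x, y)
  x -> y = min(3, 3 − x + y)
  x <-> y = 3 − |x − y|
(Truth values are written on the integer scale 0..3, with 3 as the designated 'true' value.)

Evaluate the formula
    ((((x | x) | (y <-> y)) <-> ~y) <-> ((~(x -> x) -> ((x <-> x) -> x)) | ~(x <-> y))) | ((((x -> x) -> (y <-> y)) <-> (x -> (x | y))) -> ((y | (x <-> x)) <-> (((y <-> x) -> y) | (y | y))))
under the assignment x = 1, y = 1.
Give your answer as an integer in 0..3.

x | x = 1 | 1 = 1
y <-> y = 1 <-> 1 = 3
(x | x) | (y <-> y) = 1 | 3 = 3
~y = ~1 = 2
((x | x) | (y <-> y)) <-> ~y = 3 <-> 2 = 2
x -> x = 1 -> 1 = 3
~(x -> x) = ~3 = 0
x <-> x = 1 <-> 1 = 3
(x <-> x) -> x = 3 -> 1 = 1
~(x -> x) -> ((x <-> x) -> x) = 0 -> 1 = 3
x <-> y = 1 <-> 1 = 3
~(x <-> y) = ~3 = 0
(~(x -> x) -> ((x <-> x) -> x)) | ~(x <-> y) = 3 | 0 = 3
(((x | x) | (y <-> y)) <-> ~y) <-> ((~(x -> x) -> ((x <-> x) -> x)) | ~(x <-> y)) = 2 <-> 3 = 2
x -> x = 1 -> 1 = 3
y <-> y = 1 <-> 1 = 3
(x -> x) -> (y <-> y) = 3 -> 3 = 3
x | y = 1 | 1 = 1
x -> (x | y) = 1 -> 1 = 3
((x -> x) -> (y <-> y)) <-> (x -> (x | y)) = 3 <-> 3 = 3
x <-> x = 1 <-> 1 = 3
y | (x <-> x) = 1 | 3 = 3
y <-> x = 1 <-> 1 = 3
(y <-> x) -> y = 3 -> 1 = 1
y | y = 1 | 1 = 1
((y <-> x) -> y) | (y | y) = 1 | 1 = 1
(y | (x <-> x)) <-> (((y <-> x) -> y) | (y | y)) = 3 <-> 1 = 1
(((x -> x) -> (y <-> y)) <-> (x -> (x | y))) -> ((y | (x <-> x)) <-> (((y <-> x) -> y) | (y | y))) = 3 -> 1 = 1
((((x | x) | (y <-> y)) <-> ~y) <-> ((~(x -> x) -> ((x <-> x) -> x)) | ~(x <-> y))) | ((((x -> x) -> (y <-> y)) <-> (x -> (x | y))) -> ((y | (x <-> x)) <-> (((y <-> x) -> y) | (y | y)))) = 2 | 1 = 2

2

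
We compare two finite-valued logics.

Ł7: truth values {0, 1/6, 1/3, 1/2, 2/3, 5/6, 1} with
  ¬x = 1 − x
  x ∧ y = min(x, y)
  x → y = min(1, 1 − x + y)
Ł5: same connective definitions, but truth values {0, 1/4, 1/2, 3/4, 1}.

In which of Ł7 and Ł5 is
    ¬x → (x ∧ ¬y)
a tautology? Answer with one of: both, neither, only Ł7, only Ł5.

In Ł7: at x = 0, y = 0 the value is 0 — not a tautology.
In Ł5: at x = 0, y = 0 the value is 0 — not a tautology.

neither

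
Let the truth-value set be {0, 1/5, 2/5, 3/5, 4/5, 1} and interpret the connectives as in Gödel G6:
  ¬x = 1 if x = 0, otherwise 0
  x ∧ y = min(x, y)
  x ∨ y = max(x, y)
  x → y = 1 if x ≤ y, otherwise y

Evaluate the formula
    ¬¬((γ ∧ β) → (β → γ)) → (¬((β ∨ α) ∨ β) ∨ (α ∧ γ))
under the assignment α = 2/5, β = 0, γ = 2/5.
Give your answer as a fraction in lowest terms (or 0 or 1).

γ ∧ β = 2/5 ∧ 0 = 0
β → γ = 0 → 2/5 = 1
(γ ∧ β) → (β → γ) = 0 → 1 = 1
¬((γ ∧ β) → (β → γ)) = ¬1 = 0
¬¬((γ ∧ β) → (β → γ)) = ¬0 = 1
β ∨ α = 0 ∨ 2/5 = 2/5
(β ∨ α) ∨ β = 2/5 ∨ 0 = 2/5
¬((β ∨ α) ∨ β) = ¬2/5 = 0
α ∧ γ = 2/5 ∧ 2/5 = 2/5
¬((β ∨ α) ∨ β) ∨ (α ∧ γ) = 0 ∨ 2/5 = 2/5
¬¬((γ ∧ β) → (β → γ)) → (¬((β ∨ α) ∨ β) ∨ (α ∧ γ)) = 1 → 2/5 = 2/5

2/5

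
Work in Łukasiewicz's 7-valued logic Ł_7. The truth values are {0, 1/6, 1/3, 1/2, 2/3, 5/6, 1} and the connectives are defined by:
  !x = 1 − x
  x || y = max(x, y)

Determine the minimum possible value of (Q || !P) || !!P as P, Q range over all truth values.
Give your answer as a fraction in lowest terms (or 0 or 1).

Take P = 1/2, Q = 0:
!P = !1/2 = 1/2
Q || !P = 0 || 1/2 = 1/2
!P = !1/2 = 1/2
!!P = !1/2 = 1/2
(Q || !P) || !!P = 1/2 || 1/2 = 1/2
No assignment yields a value below 1/2, so this is the minimum.

1/2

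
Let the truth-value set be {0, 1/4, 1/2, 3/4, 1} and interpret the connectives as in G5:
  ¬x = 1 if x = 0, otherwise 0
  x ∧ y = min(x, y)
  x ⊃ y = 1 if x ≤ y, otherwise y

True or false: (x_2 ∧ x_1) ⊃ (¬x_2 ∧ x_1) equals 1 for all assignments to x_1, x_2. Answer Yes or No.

Counterexample: take x_1 = 1/4, x_2 = 1/4.
x_2 ∧ x_1 = 1/4 ∧ 1/4 = 1/4
¬x_2 = ¬1/4 = 0
¬x_2 ∧ x_1 = 0 ∧ 1/4 = 0
(x_2 ∧ x_1) ⊃ (¬x_2 ∧ x_1) = 1/4 ⊃ 0 = 0
This gives 0 ≠ 1.

No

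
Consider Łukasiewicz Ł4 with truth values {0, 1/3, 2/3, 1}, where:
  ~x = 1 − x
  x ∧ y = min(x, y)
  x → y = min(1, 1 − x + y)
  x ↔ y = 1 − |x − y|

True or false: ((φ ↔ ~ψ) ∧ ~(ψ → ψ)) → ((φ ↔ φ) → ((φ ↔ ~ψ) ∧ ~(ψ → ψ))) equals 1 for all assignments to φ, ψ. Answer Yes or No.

φ = 0, ψ = 0 ↦ 1
φ = 0, ψ = 1/3 ↦ 1
φ = 0, ψ = 2/3 ↦ 1
φ = 0, ψ = 1 ↦ 1
φ = 1/3, ψ = 0 ↦ 1
φ = 1/3, ψ = 1/3 ↦ 1
φ = 1/3, ψ = 2/3 ↦ 1
φ = 1/3, ψ = 1 ↦ 1
φ = 2/3, ψ = 0 ↦ 1
φ = 2/3, ψ = 1/3 ↦ 1
φ = 2/3, ψ = 2/3 ↦ 1
φ = 2/3, ψ = 1 ↦ 1
φ = 1, ψ = 0 ↦ 1
φ = 1, ψ = 1/3 ↦ 1
φ = 1, ψ = 2/3 ↦ 1
φ = 1, ψ = 1 ↦ 1
Every assignment gives a value ≥ 1.

Yes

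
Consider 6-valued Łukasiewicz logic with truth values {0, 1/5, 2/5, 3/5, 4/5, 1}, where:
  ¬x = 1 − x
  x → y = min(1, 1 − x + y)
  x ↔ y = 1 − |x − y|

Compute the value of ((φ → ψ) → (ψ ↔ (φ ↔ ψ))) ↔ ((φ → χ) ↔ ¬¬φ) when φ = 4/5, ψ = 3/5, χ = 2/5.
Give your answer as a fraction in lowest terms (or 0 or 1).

4/5

φ → ψ = 4/5 → 3/5 = 4/5
φ ↔ ψ = 4/5 ↔ 3/5 = 4/5
ψ ↔ (φ ↔ ψ) = 3/5 ↔ 4/5 = 4/5
(φ → ψ) → (ψ ↔ (φ ↔ ψ)) = 4/5 → 4/5 = 1
φ → χ = 4/5 → 2/5 = 3/5
¬φ = ¬4/5 = 1/5
¬¬φ = ¬1/5 = 4/5
(φ → χ) ↔ ¬¬φ = 3/5 ↔ 4/5 = 4/5
((φ → ψ) → (ψ ↔ (φ ↔ ψ))) ↔ ((φ → χ) ↔ ¬¬φ) = 1 ↔ 4/5 = 4/5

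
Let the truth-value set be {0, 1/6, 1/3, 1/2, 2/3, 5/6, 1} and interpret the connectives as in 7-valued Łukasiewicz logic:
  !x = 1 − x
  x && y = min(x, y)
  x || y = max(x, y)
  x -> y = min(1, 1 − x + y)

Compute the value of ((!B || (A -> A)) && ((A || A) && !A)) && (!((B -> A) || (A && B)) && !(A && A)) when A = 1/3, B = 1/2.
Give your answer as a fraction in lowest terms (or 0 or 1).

1/6

!B = !1/2 = 1/2
A -> A = 1/3 -> 1/3 = 1
!B || (A -> A) = 1/2 || 1 = 1
A || A = 1/3 || 1/3 = 1/3
!A = !1/3 = 2/3
(A || A) && !A = 1/3 && 2/3 = 1/3
(!B || (A -> A)) && ((A || A) && !A) = 1 && 1/3 = 1/3
B -> A = 1/2 -> 1/3 = 5/6
A && B = 1/3 && 1/2 = 1/3
(B -> A) || (A && B) = 5/6 || 1/3 = 5/6
!((B -> A) || (A && B)) = !5/6 = 1/6
A && A = 1/3 && 1/3 = 1/3
!(A && A) = !1/3 = 2/3
!((B -> A) || (A && B)) && !(A && A) = 1/6 && 2/3 = 1/6
((!B || (A -> A)) && ((A || A) && !A)) && (!((B -> A) || (A && B)) && !(A && A)) = 1/3 && 1/6 = 1/6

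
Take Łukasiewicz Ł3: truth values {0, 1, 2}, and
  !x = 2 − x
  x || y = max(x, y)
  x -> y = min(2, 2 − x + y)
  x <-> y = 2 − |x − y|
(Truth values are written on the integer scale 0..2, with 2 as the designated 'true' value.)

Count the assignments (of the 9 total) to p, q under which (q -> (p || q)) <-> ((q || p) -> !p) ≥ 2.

p = 0, q = 0 ↦ 2  ≥
p = 0, q = 1 ↦ 2  ≥
p = 0, q = 2 ↦ 2  ≥
p = 1, q = 0 ↦ 2  ≥
p = 1, q = 1 ↦ 2  ≥
p = 1, q = 2 ↦ 1  <
p = 2, q = 0 ↦ 0  <
p = 2, q = 1 ↦ 0  <
p = 2, q = 2 ↦ 0  <
So 5 of the 9 assignments meet the threshold.

5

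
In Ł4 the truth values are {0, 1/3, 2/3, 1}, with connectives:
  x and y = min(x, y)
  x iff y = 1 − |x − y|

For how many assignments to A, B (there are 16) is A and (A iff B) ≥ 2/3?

5

A = 0, B = 0 ↦ 0  <
A = 0, B = 1/3 ↦ 0  <
A = 0, B = 2/3 ↦ 0  <
A = 0, B = 1 ↦ 0  <
A = 1/3, B = 0 ↦ 1/3  <
A = 1/3, B = 1/3 ↦ 1/3  <
A = 1/3, B = 2/3 ↦ 1/3  <
A = 1/3, B = 1 ↦ 1/3  <
A = 2/3, B = 0 ↦ 1/3  <
A = 2/3, B = 1/3 ↦ 2/3  ≥
A = 2/3, B = 2/3 ↦ 2/3  ≥
A = 2/3, B = 1 ↦ 2/3  ≥
A = 1, B = 0 ↦ 0  <
A = 1, B = 1/3 ↦ 1/3  <
A = 1, B = 2/3 ↦ 2/3  ≥
A = 1, B = 1 ↦ 1  ≥
So 5 of the 16 assignments meet the threshold.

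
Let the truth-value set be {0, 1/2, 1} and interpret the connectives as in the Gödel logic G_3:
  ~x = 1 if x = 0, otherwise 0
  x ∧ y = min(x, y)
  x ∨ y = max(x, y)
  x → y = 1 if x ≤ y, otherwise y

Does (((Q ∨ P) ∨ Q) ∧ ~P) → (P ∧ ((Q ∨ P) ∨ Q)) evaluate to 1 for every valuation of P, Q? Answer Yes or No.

Counterexample: take P = 0, Q = 1/2.
Q ∨ P = 1/2 ∨ 0 = 1/2
(Q ∨ P) ∨ Q = 1/2 ∨ 1/2 = 1/2
~P = ~0 = 1
((Q ∨ P) ∨ Q) ∧ ~P = 1/2 ∧ 1 = 1/2
Q ∨ P = 1/2 ∨ 0 = 1/2
(Q ∨ P) ∨ Q = 1/2 ∨ 1/2 = 1/2
P ∧ ((Q ∨ P) ∨ Q) = 0 ∧ 1/2 = 0
(((Q ∨ P) ∨ Q) ∧ ~P) → (P ∧ ((Q ∨ P) ∨ Q)) = 1/2 → 0 = 0
This gives 0 ≠ 1.

No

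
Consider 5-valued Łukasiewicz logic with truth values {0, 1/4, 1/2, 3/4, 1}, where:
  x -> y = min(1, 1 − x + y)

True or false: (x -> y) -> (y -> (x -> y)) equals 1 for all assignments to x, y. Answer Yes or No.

At x = 1, y = 3/4, for instance:
x -> y = 1 -> 3/4 = 3/4
y -> (x -> y) = 3/4 -> 3/4 = 1
(x -> y) -> (y -> (x -> y)) = 3/4 -> 1 = 1
and checking the remaining 24 assignments likewise gives ≥ 1 in every case.

Yes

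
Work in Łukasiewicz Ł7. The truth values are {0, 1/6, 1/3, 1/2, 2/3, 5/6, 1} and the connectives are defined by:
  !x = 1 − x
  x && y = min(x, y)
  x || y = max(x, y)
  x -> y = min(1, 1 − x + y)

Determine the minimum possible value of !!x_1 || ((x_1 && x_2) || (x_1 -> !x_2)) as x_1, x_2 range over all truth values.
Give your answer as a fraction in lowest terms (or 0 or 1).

Take x_1 = 1/2, x_2 = 1:
!x_1 = !1/2 = 1/2
!!x_1 = !1/2 = 1/2
x_1 && x_2 = 1/2 && 1 = 1/2
!x_2 = !1 = 0
x_1 -> !x_2 = 1/2 -> 0 = 1/2
(x_1 && x_2) || (x_1 -> !x_2) = 1/2 || 1/2 = 1/2
!!x_1 || ((x_1 && x_2) || (x_1 -> !x_2)) = 1/2 || 1/2 = 1/2
No assignment yields a value below 1/2, so this is the minimum.

1/2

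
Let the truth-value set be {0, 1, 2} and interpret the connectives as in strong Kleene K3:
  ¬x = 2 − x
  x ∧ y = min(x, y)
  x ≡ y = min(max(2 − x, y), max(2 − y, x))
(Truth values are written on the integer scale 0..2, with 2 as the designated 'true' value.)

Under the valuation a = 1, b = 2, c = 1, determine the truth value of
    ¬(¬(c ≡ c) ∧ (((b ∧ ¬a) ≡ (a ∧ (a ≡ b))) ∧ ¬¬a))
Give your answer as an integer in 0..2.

c ≡ c = 1 ≡ 1 = 1
¬(c ≡ c) = ¬1 = 1
¬a = ¬1 = 1
b ∧ ¬a = 2 ∧ 1 = 1
a ≡ b = 1 ≡ 2 = 1
a ∧ (a ≡ b) = 1 ∧ 1 = 1
(b ∧ ¬a) ≡ (a ∧ (a ≡ b)) = 1 ≡ 1 = 1
¬a = ¬1 = 1
¬¬a = ¬1 = 1
((b ∧ ¬a) ≡ (a ∧ (a ≡ b))) ∧ ¬¬a = 1 ∧ 1 = 1
¬(c ≡ c) ∧ (((b ∧ ¬a) ≡ (a ∧ (a ≡ b))) ∧ ¬¬a) = 1 ∧ 1 = 1
¬(¬(c ≡ c) ∧ (((b ∧ ¬a) ≡ (a ∧ (a ≡ b))) ∧ ¬¬a)) = ¬1 = 1

1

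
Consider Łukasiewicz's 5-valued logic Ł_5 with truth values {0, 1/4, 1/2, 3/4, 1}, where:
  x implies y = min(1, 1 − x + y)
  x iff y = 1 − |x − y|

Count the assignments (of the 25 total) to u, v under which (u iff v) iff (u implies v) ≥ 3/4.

value 1: 15 assignments (counts)
value 3/4: 4 assignments (counts)
value 1/2: 3 assignments
value 1/4: 2 assignments
value 0: 1 assignment
So 19 of the 25 assignments meet the threshold.

19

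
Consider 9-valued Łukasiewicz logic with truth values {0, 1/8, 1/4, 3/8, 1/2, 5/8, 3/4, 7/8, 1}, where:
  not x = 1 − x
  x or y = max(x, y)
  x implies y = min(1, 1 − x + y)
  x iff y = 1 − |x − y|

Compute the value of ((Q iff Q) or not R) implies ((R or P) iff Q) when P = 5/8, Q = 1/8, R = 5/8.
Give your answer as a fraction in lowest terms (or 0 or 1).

Q iff Q = 1/8 iff 1/8 = 1
not R = not 5/8 = 3/8
(Q iff Q) or not R = 1 or 3/8 = 1
R or P = 5/8 or 5/8 = 5/8
(R or P) iff Q = 5/8 iff 1/8 = 1/2
((Q iff Q) or not R) implies ((R or P) iff Q) = 1 implies 1/2 = 1/2

1/2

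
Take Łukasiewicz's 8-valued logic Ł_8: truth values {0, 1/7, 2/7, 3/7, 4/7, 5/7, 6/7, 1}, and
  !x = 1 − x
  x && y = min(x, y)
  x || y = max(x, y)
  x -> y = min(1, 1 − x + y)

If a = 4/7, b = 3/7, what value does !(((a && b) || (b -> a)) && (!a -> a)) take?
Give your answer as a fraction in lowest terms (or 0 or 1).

a && b = 4/7 && 3/7 = 3/7
b -> a = 3/7 -> 4/7 = 1
(a && b) || (b -> a) = 3/7 || 1 = 1
!a = !4/7 = 3/7
!a -> a = 3/7 -> 4/7 = 1
((a && b) || (b -> a)) && (!a -> a) = 1 && 1 = 1
!(((a && b) || (b -> a)) && (!a -> a)) = !1 = 0

0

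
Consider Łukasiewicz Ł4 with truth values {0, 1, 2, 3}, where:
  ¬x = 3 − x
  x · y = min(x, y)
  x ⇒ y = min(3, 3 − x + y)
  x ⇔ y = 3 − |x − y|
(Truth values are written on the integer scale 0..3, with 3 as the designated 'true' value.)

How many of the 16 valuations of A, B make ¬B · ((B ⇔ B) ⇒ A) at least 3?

1

A = 0, B = 0 ↦ 0  <
A = 0, B = 1 ↦ 0  <
A = 0, B = 2 ↦ 0  <
A = 0, B = 3 ↦ 0  <
A = 1, B = 0 ↦ 1  <
A = 1, B = 1 ↦ 1  <
A = 1, B = 2 ↦ 1  <
A = 1, B = 3 ↦ 0  <
A = 2, B = 0 ↦ 2  <
A = 2, B = 1 ↦ 2  <
A = 2, B = 2 ↦ 1  <
A = 2, B = 3 ↦ 0  <
A = 3, B = 0 ↦ 3  ≥
A = 3, B = 1 ↦ 2  <
A = 3, B = 2 ↦ 1  <
A = 3, B = 3 ↦ 0  <
So 1 of the 16 assignments meets the threshold.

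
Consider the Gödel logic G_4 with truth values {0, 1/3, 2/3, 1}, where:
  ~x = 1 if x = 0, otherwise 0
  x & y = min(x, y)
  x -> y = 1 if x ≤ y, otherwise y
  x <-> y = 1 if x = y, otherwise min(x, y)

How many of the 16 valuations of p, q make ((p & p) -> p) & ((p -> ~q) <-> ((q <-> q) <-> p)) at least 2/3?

p = 0, q = 0 ↦ 0  <
p = 0, q = 1/3 ↦ 0  <
p = 0, q = 2/3 ↦ 0  <
p = 0, q = 1 ↦ 0  <
p = 1/3, q = 0 ↦ 1/3  <
p = 1/3, q = 1/3 ↦ 0  <
p = 1/3, q = 2/3 ↦ 0  <
p = 1/3, q = 1 ↦ 0  <
p = 2/3, q = 0 ↦ 2/3  ≥
p = 2/3, q = 1/3 ↦ 0  <
p = 2/3, q = 2/3 ↦ 0  <
p = 2/3, q = 1 ↦ 0  <
p = 1, q = 0 ↦ 1  ≥
p = 1, q = 1/3 ↦ 0  <
p = 1, q = 2/3 ↦ 0  <
p = 1, q = 1 ↦ 0  <
So 2 of the 16 assignments meet the threshold.

2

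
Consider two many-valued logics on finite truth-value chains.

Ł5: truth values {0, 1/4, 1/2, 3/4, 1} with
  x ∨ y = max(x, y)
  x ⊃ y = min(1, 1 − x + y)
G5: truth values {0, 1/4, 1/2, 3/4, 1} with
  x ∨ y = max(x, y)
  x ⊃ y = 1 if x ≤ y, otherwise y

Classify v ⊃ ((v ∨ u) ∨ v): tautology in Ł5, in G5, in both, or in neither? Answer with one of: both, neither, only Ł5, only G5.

both

In Ł5: every assignment gives 1 — tautology.
In G5: every assignment gives 1 — tautology.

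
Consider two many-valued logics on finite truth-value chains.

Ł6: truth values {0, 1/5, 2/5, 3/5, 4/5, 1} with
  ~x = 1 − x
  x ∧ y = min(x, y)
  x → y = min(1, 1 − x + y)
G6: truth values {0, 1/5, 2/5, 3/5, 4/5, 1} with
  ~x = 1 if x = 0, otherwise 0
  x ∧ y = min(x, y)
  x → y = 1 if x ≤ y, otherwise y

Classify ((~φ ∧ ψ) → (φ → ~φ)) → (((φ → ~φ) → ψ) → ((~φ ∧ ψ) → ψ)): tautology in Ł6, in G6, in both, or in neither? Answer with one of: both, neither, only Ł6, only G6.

In Ł6: every assignment gives 1 — tautology.
In G6: every assignment gives 1 — tautology.

both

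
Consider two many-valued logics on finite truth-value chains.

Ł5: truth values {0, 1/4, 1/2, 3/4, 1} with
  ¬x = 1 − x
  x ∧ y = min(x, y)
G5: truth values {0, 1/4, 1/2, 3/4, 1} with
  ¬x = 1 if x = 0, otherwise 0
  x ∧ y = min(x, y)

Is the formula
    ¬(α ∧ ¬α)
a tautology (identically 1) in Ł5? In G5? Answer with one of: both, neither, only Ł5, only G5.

In Ł5: at α = 1/4 the value is 3/4 — not a tautology.
In G5: every assignment gives 1 — tautology.

only G5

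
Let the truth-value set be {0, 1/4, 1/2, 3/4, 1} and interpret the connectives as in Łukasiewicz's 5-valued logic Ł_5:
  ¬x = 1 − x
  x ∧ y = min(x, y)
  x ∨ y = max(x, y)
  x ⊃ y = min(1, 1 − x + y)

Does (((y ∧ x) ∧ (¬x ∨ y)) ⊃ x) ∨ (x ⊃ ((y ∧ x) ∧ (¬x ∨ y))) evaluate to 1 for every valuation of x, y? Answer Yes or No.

Yes

At x = 3/4, y = 3/4, for instance:
y ∧ x = 3/4 ∧ 3/4 = 3/4
¬x = ¬3/4 = 1/4
¬x ∨ y = 1/4 ∨ 3/4 = 3/4
(y ∧ x) ∧ (¬x ∨ y) = 3/4 ∧ 3/4 = 3/4
((y ∧ x) ∧ (¬x ∨ y)) ⊃ x = 3/4 ⊃ 3/4 = 1
x ⊃ ((y ∧ x) ∧ (¬x ∨ y)) = 3/4 ⊃ 3/4 = 1
(((y ∧ x) ∧ (¬x ∨ y)) ⊃ x) ∨ (x ⊃ ((y ∧ x) ∧ (¬x ∨ y))) = 1 ∨ 1 = 1
and checking the remaining 24 assignments likewise gives ≥ 1 in every case.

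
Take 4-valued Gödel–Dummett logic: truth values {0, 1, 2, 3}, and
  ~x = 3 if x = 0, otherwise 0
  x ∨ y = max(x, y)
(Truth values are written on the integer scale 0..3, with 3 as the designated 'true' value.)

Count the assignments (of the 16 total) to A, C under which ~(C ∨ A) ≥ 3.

A = 0, C = 0 ↦ 3  ≥
A = 0, C = 1 ↦ 0  <
A = 0, C = 2 ↦ 0  <
A = 0, C = 3 ↦ 0  <
A = 1, C = 0 ↦ 0  <
A = 1, C = 1 ↦ 0  <
A = 1, C = 2 ↦ 0  <
A = 1, C = 3 ↦ 0  <
A = 2, C = 0 ↦ 0  <
A = 2, C = 1 ↦ 0  <
A = 2, C = 2 ↦ 0  <
A = 2, C = 3 ↦ 0  <
A = 3, C = 0 ↦ 0  <
A = 3, C = 1 ↦ 0  <
A = 3, C = 2 ↦ 0  <
A = 3, C = 3 ↦ 0  <
So 1 of the 16 assignments meets the threshold.

1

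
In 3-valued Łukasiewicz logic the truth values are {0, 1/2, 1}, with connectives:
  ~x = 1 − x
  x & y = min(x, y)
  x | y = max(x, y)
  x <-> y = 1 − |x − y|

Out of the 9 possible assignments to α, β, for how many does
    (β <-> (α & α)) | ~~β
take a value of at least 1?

α = 0, β = 0 ↦ 1  ≥
α = 0, β = 1/2 ↦ 1/2  <
α = 0, β = 1 ↦ 1  ≥
α = 1/2, β = 0 ↦ 1/2  <
α = 1/2, β = 1/2 ↦ 1  ≥
α = 1/2, β = 1 ↦ 1  ≥
α = 1, β = 0 ↦ 0  <
α = 1, β = 1/2 ↦ 1/2  <
α = 1, β = 1 ↦ 1  ≥
So 5 of the 9 assignments meet the threshold.

5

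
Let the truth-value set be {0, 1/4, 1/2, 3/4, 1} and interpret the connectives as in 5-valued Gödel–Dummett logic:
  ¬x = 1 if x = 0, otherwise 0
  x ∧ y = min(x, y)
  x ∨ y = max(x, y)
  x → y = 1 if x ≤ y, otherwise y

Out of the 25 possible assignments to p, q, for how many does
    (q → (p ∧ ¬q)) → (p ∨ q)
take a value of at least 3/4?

22

value 1: 21 assignments (counts)
value 3/4: 1 assignment (counts)
value 1/2: 1 assignment
value 1/4: 1 assignment
value 0: 1 assignment
So 22 of the 25 assignments meet the threshold.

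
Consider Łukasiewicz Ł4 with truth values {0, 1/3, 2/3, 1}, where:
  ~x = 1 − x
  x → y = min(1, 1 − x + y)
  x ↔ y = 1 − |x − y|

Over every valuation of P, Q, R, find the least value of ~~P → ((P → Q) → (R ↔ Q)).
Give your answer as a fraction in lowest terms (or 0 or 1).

0

Take P = 1, Q = 1, R = 0:
~P = ~1 = 0
~~P = ~0 = 1
P → Q = 1 → 1 = 1
R ↔ Q = 0 ↔ 1 = 0
(P → Q) → (R ↔ Q) = 1 → 0 = 0
~~P → ((P → Q) → (R ↔ Q)) = 1 → 0 = 0
No assignment yields a value below 0, so this is the minimum.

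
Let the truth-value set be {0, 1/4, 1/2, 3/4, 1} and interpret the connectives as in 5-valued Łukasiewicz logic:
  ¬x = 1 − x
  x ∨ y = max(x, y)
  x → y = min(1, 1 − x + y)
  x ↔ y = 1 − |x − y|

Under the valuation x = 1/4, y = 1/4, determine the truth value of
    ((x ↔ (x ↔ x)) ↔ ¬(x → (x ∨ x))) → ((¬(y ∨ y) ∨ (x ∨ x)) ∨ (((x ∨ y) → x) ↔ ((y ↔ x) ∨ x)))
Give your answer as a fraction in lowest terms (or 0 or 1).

x ↔ x = 1/4 ↔ 1/4 = 1
x ↔ (x ↔ x) = 1/4 ↔ 1 = 1/4
x ∨ x = 1/4 ∨ 1/4 = 1/4
x → (x ∨ x) = 1/4 → 1/4 = 1
¬(x → (x ∨ x)) = ¬1 = 0
(x ↔ (x ↔ x)) ↔ ¬(x → (x ∨ x)) = 1/4 ↔ 0 = 3/4
y ∨ y = 1/4 ∨ 1/4 = 1/4
¬(y ∨ y) = ¬1/4 = 3/4
x ∨ x = 1/4 ∨ 1/4 = 1/4
¬(y ∨ y) ∨ (x ∨ x) = 3/4 ∨ 1/4 = 3/4
x ∨ y = 1/4 ∨ 1/4 = 1/4
(x ∨ y) → x = 1/4 → 1/4 = 1
y ↔ x = 1/4 ↔ 1/4 = 1
(y ↔ x) ∨ x = 1 ∨ 1/4 = 1
((x ∨ y) → x) ↔ ((y ↔ x) ∨ x) = 1 ↔ 1 = 1
(¬(y ∨ y) ∨ (x ∨ x)) ∨ (((x ∨ y) → x) ↔ ((y ↔ x) ∨ x)) = 3/4 ∨ 1 = 1
((x ↔ (x ↔ x)) ↔ ¬(x → (x ∨ x))) → ((¬(y ∨ y) ∨ (x ∨ x)) ∨ (((x ∨ y) → x) ↔ ((y ↔ x) ∨ x))) = 3/4 → 1 = 1

1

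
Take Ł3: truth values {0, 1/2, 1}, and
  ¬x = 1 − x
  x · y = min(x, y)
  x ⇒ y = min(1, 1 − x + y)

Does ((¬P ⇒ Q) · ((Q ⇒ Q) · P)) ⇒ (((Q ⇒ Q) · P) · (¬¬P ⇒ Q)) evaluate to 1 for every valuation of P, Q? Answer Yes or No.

No

Counterexample: take P = 1, Q = 0.
¬P = ¬1 = 0
¬P ⇒ Q = 0 ⇒ 0 = 1
Q ⇒ Q = 0 ⇒ 0 = 1
(Q ⇒ Q) · P = 1 · 1 = 1
(¬P ⇒ Q) · ((Q ⇒ Q) · P) = 1 · 1 = 1
Q ⇒ Q = 0 ⇒ 0 = 1
(Q ⇒ Q) · P = 1 · 1 = 1
¬P = ¬1 = 0
¬¬P = ¬0 = 1
¬¬P ⇒ Q = 1 ⇒ 0 = 0
((Q ⇒ Q) · P) · (¬¬P ⇒ Q) = 1 · 0 = 0
((¬P ⇒ Q) · ((Q ⇒ Q) · P)) ⇒ (((Q ⇒ Q) · P) · (¬¬P ⇒ Q)) = 1 ⇒ 0 = 0
This gives 0 ≠ 1.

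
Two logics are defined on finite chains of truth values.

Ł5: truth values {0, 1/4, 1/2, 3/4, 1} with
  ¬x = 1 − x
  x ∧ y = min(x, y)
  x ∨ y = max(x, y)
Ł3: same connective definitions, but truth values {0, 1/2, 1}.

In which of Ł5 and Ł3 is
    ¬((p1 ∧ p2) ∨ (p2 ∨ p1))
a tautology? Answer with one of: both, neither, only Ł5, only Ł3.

In Ł5: at p1 = 0, p2 = 1/4 the value is 3/4 — not a tautology.
In Ł3: at p1 = 0, p2 = 1/2 the value is 1/2 — not a tautology.

neither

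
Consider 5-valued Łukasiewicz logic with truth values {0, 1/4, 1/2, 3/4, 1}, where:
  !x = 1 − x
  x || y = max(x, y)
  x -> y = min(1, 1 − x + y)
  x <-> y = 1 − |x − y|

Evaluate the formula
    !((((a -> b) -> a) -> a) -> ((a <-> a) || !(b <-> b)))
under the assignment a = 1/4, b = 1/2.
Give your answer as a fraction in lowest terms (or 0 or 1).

a -> b = 1/4 -> 1/2 = 1
(a -> b) -> a = 1 -> 1/4 = 1/4
((a -> b) -> a) -> a = 1/4 -> 1/4 = 1
a <-> a = 1/4 <-> 1/4 = 1
b <-> b = 1/2 <-> 1/2 = 1
!(b <-> b) = !1 = 0
(a <-> a) || !(b <-> b) = 1 || 0 = 1
(((a -> b) -> a) -> a) -> ((a <-> a) || !(b <-> b)) = 1 -> 1 = 1
!((((a -> b) -> a) -> a) -> ((a <-> a) || !(b <-> b))) = !1 = 0

0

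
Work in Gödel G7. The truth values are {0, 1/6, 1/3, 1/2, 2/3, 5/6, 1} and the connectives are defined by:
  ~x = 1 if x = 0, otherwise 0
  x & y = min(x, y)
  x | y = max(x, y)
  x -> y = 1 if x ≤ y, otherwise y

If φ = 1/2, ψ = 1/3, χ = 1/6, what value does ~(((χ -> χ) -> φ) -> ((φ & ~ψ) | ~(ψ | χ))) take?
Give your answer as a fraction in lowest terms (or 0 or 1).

χ -> χ = 1/6 -> 1/6 = 1
(χ -> χ) -> φ = 1 -> 1/2 = 1/2
~ψ = ~1/3 = 0
φ & ~ψ = 1/2 & 0 = 0
ψ | χ = 1/3 | 1/6 = 1/3
~(ψ | χ) = ~1/3 = 0
(φ & ~ψ) | ~(ψ | χ) = 0 | 0 = 0
((χ -> χ) -> φ) -> ((φ & ~ψ) | ~(ψ | χ)) = 1/2 -> 0 = 0
~(((χ -> χ) -> φ) -> ((φ & ~ψ) | ~(ψ | χ))) = ~0 = 1

1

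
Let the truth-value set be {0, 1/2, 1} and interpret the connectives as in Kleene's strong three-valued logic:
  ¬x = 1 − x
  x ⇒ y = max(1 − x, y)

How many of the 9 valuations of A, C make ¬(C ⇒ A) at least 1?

1

A = 0, C = 0 ↦ 0  <
A = 0, C = 1/2 ↦ 1/2  <
A = 0, C = 1 ↦ 1  ≥
A = 1/2, C = 0 ↦ 0  <
A = 1/2, C = 1/2 ↦ 1/2  <
A = 1/2, C = 1 ↦ 1/2  <
A = 1, C = 0 ↦ 0  <
A = 1, C = 1/2 ↦ 0  <
A = 1, C = 1 ↦ 0  <
So 1 of the 9 assignments meets the threshold.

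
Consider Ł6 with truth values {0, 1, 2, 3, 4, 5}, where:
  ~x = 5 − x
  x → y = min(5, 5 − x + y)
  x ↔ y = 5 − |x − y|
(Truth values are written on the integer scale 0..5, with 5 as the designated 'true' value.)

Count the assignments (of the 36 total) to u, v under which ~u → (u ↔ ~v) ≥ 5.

value 5: 27 assignments (counts)
value 4: 3 assignments
value 3: 2 assignments
value 2: 2 assignments
value 1: 1 assignment
value 0: 1 assignment
So 27 of the 36 assignments meet the threshold.

27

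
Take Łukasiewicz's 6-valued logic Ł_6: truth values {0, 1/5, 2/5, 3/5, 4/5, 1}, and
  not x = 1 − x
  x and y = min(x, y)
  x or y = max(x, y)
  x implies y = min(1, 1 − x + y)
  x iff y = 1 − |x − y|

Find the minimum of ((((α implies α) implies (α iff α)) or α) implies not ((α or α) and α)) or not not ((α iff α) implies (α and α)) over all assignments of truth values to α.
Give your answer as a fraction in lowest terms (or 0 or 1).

Take α = 2/5:
α implies α = 2/5 implies 2/5 = 1
α iff α = 2/5 iff 2/5 = 1
(α implies α) implies (α iff α) = 1 implies 1 = 1
((α implies α) implies (α iff α)) or α = 1 or 2/5 = 1
α or α = 2/5 or 2/5 = 2/5
(α or α) and α = 2/5 and 2/5 = 2/5
not ((α or α) and α) = not 2/5 = 3/5
(((α implies α) implies (α iff α)) or α) implies not ((α or α) and α) = 1 implies 3/5 = 3/5
α iff α = 2/5 iff 2/5 = 1
α and α = 2/5 and 2/5 = 2/5
(α iff α) implies (α and α) = 1 implies 2/5 = 2/5
not ((α iff α) implies (α and α)) = not 2/5 = 3/5
not not ((α iff α) implies (α and α)) = not 3/5 = 2/5
((((α implies α) implies (α iff α)) or α) implies not ((α or α) and α)) or not not ((α iff α) implies (α and α)) = 3/5 or 2/5 = 3/5
No assignment yields a value below 3/5, so this is the minimum.

3/5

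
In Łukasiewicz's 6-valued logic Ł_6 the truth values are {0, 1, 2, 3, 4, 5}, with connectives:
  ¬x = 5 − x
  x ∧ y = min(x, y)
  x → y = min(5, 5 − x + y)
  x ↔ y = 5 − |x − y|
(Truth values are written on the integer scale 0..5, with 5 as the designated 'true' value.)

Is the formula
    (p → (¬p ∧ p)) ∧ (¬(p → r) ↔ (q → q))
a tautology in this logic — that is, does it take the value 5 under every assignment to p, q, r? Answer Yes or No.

Counterexample: take p = 0, q = 0, r = 0.
¬p = ¬0 = 5
¬p ∧ p = 5 ∧ 0 = 0
p → (¬p ∧ p) = 0 → 0 = 5
p → r = 0 → 0 = 5
¬(p → r) = ¬5 = 0
q → q = 0 → 0 = 5
¬(p → r) ↔ (q → q) = 0 ↔ 5 = 0
(p → (¬p ∧ p)) ∧ (¬(p → r) ↔ (q → q)) = 5 ∧ 0 = 0
This gives 0 ≠ 5.

No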